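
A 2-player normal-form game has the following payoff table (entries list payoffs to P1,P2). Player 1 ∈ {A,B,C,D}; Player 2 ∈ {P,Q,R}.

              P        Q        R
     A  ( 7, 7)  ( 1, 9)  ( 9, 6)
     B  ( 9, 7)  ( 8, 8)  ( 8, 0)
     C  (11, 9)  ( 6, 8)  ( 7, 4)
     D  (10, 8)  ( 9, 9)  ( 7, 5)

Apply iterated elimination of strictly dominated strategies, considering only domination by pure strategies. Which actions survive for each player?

IESDS → P1:{C,D} P2:{P,Q}

P2 drop R (P beats it: A:7>6 B:7>0 C:9>4 D:8>5)
P1 drop A (B beats it: P:9>7 Q:8>1)
P1 drop B (D beats it: P:10>9 Q:9>8)
P1→{C,D} P2→{P,Q}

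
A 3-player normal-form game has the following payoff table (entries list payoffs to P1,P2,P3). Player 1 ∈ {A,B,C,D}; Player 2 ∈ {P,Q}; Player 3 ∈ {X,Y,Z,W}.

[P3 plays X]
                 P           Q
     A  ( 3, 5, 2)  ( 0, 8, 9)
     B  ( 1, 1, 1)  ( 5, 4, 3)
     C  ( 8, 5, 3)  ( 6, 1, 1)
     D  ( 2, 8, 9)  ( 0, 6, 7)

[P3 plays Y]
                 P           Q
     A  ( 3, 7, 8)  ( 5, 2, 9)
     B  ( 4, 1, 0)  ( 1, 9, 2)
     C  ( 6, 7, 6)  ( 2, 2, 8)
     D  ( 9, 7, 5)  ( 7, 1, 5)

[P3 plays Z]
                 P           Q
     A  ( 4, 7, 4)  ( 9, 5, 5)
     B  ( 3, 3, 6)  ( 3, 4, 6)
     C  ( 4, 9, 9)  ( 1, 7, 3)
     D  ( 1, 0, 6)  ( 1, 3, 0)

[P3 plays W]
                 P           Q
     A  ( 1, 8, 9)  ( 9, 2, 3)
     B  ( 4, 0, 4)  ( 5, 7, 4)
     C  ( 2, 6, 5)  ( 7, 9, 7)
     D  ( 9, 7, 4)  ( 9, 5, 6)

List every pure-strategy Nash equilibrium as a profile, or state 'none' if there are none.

(A,P,X): not NE [P1→C gives 8>3; P2→Q gives 8>5; P3→W gives 9>2]
(A,P,Y): not NE [P1→D gives 9>3; P3→W gives 9>8]
(A,P,Z): not NE [P3→W gives 9>4]
(A,P,W): not NE [P1→D gives 9>1]
(A,Q,X): not NE [P1→C gives 6>0]
(A,Q,Y): not NE [P1→D gives 7>5; P2→P gives 7>2]
(A,Q,Z): not NE [P2→P gives 7>5; P3→Y gives 9>5]
(A,Q,W): not NE [P2→P gives 8>2; P3→Y gives 9>3]
(B,P,X): not NE [P1→C gives 8>1; P2→Q gives 4>1; P3→Z gives 6>1]
(B,P,Y): not NE [P1→D gives 9>4; P2→Q gives 9>1; P3→Z gives 6>0]
(B,P,Z): not NE [P1→C gives 4>3; P2→Q gives 4>3]
(B,P,W): not NE [P1→D gives 9>4; P2→Q gives 7>0; P3→Z gives 6>4]
(B,Q,X): not NE [P1→C gives 6>5; P3→Z gives 6>3]
(B,Q,Y): not NE [P1→D gives 7>1; P3→Z gives 6>2]
(B,Q,Z): not NE [P1→A gives 9>3]
(B,Q,W): not NE [P1→D gives 9>5; P3→Z gives 6>4]
(C,P,X): not NE [P3→Z gives 9>3]
(C,P,Y): not NE [P1→D gives 9>6; P3→Z gives 9>6]
(C,P,Z): NE
(C,P,W): not NE [P1→D gives 9>2; P2→Q gives 9>6; P3→Z gives 9>5]
(C,Q,X): not NE [P2→P gives 5>1; P3→Y gives 8>1]
(C,Q,Y): not NE [P1→D gives 7>2; P2→P gives 7>2]
(C,Q,Z): not NE [P1→A gives 9>1; P2→P gives 9>7; P3→Y gives 8>3]
(C,Q,W): not NE [P1→D gives 9>7; P3→Y gives 8>7]
(D,P,X): not NE [P1→C gives 8>2]
(D,P,Y): not NE [P3→X gives 9>5]
(D,P,Z): not NE [P1→C gives 4>1; P2→Q gives 3>0; P3→X gives 9>6]
(D,P,W): not NE [P3→X gives 9>4]
(D,Q,X): not NE [P1→C gives 6>0; P2→P gives 8>6]
(D,Q,Y): not NE [P2→P gives 7>1; P3→X gives 7>5]
(D,Q,Z): not NE [P1→A gives 9>1; P3→X gives 7>0]
(D,Q,W): not NE [P2→P gives 7>5; P3→X gives 7>6]

Nash profiles: (C,P,Z)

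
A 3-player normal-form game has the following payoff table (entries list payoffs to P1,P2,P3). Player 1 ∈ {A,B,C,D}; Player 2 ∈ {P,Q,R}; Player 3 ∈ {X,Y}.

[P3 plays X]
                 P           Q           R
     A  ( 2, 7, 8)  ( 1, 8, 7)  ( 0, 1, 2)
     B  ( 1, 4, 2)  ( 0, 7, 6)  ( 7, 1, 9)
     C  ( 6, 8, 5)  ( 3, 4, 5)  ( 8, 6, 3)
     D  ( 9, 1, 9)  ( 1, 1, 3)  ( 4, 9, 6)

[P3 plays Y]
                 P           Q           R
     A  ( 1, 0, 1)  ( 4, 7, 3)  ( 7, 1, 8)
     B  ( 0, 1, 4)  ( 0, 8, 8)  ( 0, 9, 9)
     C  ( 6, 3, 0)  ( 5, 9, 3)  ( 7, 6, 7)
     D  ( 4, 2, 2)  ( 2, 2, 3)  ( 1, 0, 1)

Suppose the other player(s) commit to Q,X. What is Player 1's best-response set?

u_1(A vs Q,X) = 1
u_1(B vs Q,X) = 0
u_1(C vs Q,X) = 3
u_1(D vs Q,X) = 1
max payoff 3 at {C}

BR_1 = {C}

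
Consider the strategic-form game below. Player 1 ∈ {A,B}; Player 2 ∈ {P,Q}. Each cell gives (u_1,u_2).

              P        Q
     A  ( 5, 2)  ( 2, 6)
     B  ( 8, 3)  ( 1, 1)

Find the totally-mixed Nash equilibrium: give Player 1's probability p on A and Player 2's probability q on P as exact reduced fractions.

P1 indiff ⇒ q·5+(1-q)·2 = q·8+(1-q)·1 ⇒ q(-3) = (1-q)(-1) ⇒ q = 1/4
P2 indiff ⇒ p·2+(1-p)·3 = p·6+(1-p)·1 ⇒ p(-4) = (1-p)(-2) ⇒ p = 1/3

p=1/3, q=1/4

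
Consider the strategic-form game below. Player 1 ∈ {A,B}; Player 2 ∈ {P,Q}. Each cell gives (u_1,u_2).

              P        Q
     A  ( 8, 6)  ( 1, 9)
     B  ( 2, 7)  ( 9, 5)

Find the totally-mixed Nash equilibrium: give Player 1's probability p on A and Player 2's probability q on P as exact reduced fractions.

P1 mixes 2/5 on A; P2 mixes 4/7 on P

P1 indiff ⇒ q·8+(1-q)·1 = q·2+(1-q)·9 ⇒ q(6) = (1-q)(8) ⇒ q = 4/7
P2 indiff ⇒ p·6+(1-p)·7 = p·9+(1-p)·5 ⇒ p(-3) = (1-p)(-2) ⇒ p = 2/5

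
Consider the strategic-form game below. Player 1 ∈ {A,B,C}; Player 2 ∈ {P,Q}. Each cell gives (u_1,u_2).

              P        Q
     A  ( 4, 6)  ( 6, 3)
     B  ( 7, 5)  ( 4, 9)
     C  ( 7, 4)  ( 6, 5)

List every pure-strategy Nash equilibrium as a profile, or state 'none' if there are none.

(A,P): not NE [P1→C gives 7>4]
(A,Q): not NE [P2→P gives 6>3]
(B,P): not NE [P2→Q gives 9>5]
(B,Q): not NE [P1→C gives 6>4]
(C,P): not NE [P2→Q gives 5>4]
(C,Q): NE

Nash profiles: (C,Q)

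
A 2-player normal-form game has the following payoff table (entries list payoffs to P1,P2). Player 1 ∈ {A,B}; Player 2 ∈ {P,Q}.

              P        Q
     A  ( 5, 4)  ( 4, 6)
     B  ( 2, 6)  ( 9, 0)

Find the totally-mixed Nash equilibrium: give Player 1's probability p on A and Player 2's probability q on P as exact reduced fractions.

P1 mixes 3/4 on A; P2 mixes 5/8 on P

P1 indiff ⇒ q·5+(1-q)·4 = q·2+(1-q)·9 ⇒ q(3) = (1-q)(5) ⇒ q = 5/8
P2 indiff ⇒ p·4+(1-p)·6 = p·6+(1-p)·0 ⇒ p(-2) = (1-p)(-6) ⇒ p = 3/4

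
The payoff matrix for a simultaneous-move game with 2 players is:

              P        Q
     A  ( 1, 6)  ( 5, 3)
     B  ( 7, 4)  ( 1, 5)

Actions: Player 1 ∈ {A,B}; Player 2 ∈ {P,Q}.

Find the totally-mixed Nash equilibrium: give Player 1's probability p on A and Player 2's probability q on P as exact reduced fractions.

(p,q) = (1/4, 2/5)

P1 indiff ⇒ q·1+(1-q)·5 = q·7+(1-q)·1 ⇒ q(-6) = (1-q)(-4) ⇒ q = 2/5
P2 indiff ⇒ p·6+(1-p)·4 = p·3+(1-p)·5 ⇒ p(3) = (1-p)(1) ⇒ p = 1/4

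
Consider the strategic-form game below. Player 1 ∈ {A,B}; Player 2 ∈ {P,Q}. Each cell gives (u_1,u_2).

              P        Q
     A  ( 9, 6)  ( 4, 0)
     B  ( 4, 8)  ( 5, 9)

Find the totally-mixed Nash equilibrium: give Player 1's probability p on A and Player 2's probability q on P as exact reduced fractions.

P1 indiff ⇒ q·9+(1-q)·4 = q·4+(1-q)·5 ⇒ q(5) = (1-q)(1) ⇒ q = 1/6
P2 indiff ⇒ p·6+(1-p)·8 = p·0+(1-p)·9 ⇒ p(6) = (1-p)(1) ⇒ p = 1/7

p=1/7, q=1/6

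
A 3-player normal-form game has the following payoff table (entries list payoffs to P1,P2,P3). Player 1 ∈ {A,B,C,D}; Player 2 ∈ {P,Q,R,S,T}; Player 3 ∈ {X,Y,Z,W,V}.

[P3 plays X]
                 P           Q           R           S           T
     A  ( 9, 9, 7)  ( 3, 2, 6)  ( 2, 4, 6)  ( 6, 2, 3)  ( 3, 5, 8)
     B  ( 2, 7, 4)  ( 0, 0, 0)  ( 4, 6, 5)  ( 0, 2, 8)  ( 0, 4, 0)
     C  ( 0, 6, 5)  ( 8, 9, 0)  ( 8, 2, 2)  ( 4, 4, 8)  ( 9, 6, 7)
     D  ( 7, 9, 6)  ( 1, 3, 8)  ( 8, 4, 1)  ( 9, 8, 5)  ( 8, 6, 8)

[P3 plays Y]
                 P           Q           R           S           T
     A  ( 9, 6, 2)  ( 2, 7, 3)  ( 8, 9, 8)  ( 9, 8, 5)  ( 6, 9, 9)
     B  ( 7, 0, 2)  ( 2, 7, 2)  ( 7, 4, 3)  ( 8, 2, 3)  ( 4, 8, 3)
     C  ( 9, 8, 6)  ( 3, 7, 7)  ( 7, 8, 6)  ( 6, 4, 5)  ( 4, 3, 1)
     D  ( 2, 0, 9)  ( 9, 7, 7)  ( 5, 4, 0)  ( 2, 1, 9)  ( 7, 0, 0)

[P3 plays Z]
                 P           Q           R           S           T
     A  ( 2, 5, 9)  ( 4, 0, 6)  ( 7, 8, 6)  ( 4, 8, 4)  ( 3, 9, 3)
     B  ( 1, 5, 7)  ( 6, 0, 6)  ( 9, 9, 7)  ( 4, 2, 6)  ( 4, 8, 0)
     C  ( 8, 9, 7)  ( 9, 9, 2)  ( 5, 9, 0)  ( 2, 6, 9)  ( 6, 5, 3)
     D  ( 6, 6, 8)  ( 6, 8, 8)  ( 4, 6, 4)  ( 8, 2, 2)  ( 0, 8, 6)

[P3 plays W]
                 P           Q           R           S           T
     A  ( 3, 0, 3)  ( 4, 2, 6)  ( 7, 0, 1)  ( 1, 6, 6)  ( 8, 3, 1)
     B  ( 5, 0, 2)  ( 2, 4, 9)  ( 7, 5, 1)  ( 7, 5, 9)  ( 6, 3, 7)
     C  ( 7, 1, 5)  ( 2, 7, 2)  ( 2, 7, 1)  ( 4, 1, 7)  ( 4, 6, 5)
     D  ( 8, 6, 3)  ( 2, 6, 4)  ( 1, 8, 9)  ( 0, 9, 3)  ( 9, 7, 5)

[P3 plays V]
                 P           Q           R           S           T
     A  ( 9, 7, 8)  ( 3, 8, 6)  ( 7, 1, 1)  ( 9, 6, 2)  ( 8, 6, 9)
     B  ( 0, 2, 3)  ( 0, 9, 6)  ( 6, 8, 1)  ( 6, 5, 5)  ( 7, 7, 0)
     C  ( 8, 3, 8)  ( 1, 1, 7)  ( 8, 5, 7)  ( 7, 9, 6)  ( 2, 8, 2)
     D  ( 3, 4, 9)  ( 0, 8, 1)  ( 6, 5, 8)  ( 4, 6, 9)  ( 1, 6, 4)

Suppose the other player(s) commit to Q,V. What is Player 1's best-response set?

argmax u_1 = {A}

u_1(A vs Q,V) = 3
u_1(B vs Q,V) = 0
u_1(C vs Q,V) = 1
u_1(D vs Q,V) = 0
max payoff 3 at {A}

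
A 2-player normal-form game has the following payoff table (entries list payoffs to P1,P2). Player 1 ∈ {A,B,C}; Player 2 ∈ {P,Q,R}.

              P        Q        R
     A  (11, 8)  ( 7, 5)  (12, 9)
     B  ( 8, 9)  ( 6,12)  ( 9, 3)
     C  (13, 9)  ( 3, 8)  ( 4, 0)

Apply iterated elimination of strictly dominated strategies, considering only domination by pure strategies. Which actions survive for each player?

Survivors P1:{A,C} P2:{P,R}

P1 drop B (A beats it: P:11>8 Q:7>6 R:12>9)
P2 drop Q (P beats it: A:8>5 C:9>8)
P1→{A,C} P2→{P,R}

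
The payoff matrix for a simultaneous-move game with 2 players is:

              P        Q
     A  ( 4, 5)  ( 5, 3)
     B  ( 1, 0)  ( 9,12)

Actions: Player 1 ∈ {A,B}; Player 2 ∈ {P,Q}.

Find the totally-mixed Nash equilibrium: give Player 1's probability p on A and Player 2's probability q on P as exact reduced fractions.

(p,q) = (6/7, 4/7)

P1 indiff ⇒ q·4+(1-q)·5 = q·1+(1-q)·9 ⇒ q(3) = (1-q)(4) ⇒ q = 4/7
P2 indiff ⇒ p·5+(1-p)·0 = p·3+(1-p)·12 ⇒ p(2) = (1-p)(12) ⇒ p = 6/7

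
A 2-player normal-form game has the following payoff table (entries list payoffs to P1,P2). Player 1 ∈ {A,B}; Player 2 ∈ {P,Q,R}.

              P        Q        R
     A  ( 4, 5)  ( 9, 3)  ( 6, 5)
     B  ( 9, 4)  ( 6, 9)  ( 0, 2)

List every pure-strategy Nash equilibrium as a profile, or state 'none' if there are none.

(A,P): not NE [P1→B gives 9>4]
(A,Q): not NE [P2→R gives 5>3]
(A,R): NE
(B,P): not NE [P2→Q gives 9>4]
(B,Q): not NE [P1→A gives 9>6]
(B,R): not NE [P1→A gives 6>0; P2→Q gives 9>2]

NE set: (A,R)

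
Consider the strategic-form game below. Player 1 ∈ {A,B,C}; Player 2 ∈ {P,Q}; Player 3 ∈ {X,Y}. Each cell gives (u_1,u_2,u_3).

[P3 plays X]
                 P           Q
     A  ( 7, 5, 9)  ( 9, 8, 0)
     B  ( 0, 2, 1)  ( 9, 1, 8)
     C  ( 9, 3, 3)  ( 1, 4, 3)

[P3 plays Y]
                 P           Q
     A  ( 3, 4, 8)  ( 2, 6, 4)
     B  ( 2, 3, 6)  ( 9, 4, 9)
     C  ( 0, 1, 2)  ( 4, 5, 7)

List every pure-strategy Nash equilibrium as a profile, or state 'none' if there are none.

NE set: (B,Q,Y)

(A,P,X): not NE [P1→C gives 9>7; P2→Q gives 8>5]
(A,P,Y): not NE [P2→Q gives 6>4; P3→X gives 9>8]
(A,Q,X): not NE [P3→Y gives 4>0]
(A,Q,Y): not NE [P1→B gives 9>2]
(B,P,X): not NE [P1→C gives 9>0; P3→Y gives 6>1]
(B,P,Y): not NE [P1→A gives 3>2; P2→Q gives 4>3]
(B,Q,X): not NE [P2→P gives 2>1; P3→Y gives 9>8]
(B,Q,Y): NE
(C,P,X): not NE [P2→Q gives 4>3]
(C,P,Y): not NE [P1→A gives 3>0; P2→Q gives 5>1; P3→X gives 3>2]
(C,Q,X): not NE [P1→B gives 9>1; P3→Y gives 7>3]
(C,Q,Y): not NE [P1→B gives 9>4]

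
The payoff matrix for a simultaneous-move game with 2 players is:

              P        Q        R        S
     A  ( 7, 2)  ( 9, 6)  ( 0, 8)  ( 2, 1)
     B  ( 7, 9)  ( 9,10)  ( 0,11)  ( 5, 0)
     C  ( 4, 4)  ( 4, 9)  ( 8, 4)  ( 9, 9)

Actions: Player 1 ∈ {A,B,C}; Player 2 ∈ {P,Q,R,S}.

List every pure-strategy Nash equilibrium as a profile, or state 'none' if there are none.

(A,P): not NE [P2→R gives 8>2]
(A,Q): not NE [P2→R gives 8>6]
(A,R): not NE [P1→C gives 8>0]
(A,S): not NE [P1→C gives 9>2; P2→R gives 8>1]
(B,P): not NE [P2→R gives 11>9]
(B,Q): not NE [P2→R gives 11>10]
(B,R): not NE [P1→C gives 8>0]
(B,S): not NE [P1→C gives 9>5; P2→R gives 11>0]
(C,P): not NE [P1→B gives 7>4; P2→S gives 9>4]
(C,Q): not NE [P1→B gives 9>4]
(C,R): not NE [P2→S gives 9>4]
(C,S): NE

NE set: (C,S)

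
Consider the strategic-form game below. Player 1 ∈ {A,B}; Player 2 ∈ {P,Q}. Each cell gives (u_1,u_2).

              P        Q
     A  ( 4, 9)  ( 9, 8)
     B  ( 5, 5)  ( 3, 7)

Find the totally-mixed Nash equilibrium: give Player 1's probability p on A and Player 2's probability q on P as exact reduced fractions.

P1 mixes 2/3 on A; P2 mixes 6/7 on P

P1 indiff ⇒ q·4+(1-q)·9 = q·5+(1-q)·3 ⇒ q(-1) = (1-q)(-6) ⇒ q = 6/7
P2 indiff ⇒ p·9+(1-p)·5 = p·8+(1-p)·7 ⇒ p(1) = (1-p)(2) ⇒ p = 2/3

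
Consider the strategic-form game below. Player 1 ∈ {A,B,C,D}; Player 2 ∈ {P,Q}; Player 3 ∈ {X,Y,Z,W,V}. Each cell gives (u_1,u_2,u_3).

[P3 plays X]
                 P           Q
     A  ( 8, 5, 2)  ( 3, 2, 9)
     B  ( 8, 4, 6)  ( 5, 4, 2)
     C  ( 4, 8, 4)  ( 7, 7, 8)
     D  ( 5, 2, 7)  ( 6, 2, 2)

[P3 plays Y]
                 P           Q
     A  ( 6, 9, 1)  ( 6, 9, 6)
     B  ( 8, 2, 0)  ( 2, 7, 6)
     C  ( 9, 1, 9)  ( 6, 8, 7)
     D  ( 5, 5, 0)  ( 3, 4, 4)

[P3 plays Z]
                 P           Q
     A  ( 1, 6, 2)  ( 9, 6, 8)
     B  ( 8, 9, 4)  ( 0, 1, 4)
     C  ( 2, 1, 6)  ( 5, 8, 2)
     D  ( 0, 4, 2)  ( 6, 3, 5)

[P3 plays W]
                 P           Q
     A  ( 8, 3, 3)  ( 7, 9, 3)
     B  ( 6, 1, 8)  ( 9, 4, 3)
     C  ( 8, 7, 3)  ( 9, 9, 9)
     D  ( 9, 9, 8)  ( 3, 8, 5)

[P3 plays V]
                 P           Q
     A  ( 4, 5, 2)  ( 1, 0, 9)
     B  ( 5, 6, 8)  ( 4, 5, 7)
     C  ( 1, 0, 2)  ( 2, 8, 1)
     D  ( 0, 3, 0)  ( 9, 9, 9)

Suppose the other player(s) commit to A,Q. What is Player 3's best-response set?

argmax u_3 = {X,V}

u_3(X vs A,Q) = 9
u_3(Y vs A,Q) = 6
u_3(Z vs A,Q) = 8
u_3(W vs A,Q) = 3
u_3(V vs A,Q) = 9
max payoff 9 at {X,V}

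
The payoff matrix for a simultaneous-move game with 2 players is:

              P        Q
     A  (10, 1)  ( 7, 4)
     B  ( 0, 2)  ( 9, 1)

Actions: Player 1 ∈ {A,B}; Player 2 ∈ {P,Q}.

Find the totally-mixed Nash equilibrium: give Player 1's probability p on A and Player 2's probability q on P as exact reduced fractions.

P1 indiff ⇒ q·10+(1-q)·7 = q·0+(1-q)·9 ⇒ q(10) = (1-q)(2) ⇒ q = 1/6
P2 indiff ⇒ p·1+(1-p)·2 = p·4+(1-p)·1 ⇒ p(-3) = (1-p)(-1) ⇒ p = 1/4

P1 mixes 1/4 on A; P2 mixes 1/6 on P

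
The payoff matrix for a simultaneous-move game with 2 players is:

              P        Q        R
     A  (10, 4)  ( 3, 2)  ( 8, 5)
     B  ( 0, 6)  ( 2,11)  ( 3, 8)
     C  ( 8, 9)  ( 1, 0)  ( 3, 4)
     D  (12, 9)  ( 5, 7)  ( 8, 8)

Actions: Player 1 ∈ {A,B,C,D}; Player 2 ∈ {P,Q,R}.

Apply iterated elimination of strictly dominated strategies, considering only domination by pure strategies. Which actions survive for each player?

IESDS → P1:{A,D} P2:{P,R}

P1 drop B (A beats it: P:10>0 Q:3>2 R:8>3)
P1 drop C (A beats it: P:10>8 Q:3>1 R:8>3)
P2 drop Q (P beats it: A:4>2 D:9>7)
P1→{A,D} P2→{P,R}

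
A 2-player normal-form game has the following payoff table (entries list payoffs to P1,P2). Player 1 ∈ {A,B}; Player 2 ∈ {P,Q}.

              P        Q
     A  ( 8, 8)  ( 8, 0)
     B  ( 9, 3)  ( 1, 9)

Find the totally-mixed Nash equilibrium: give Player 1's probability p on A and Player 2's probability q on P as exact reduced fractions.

P1 indiff ⇒ q·8+(1-q)·8 = q·9+(1-q)·1 ⇒ q(-1) = (1-q)(-7) ⇒ q = 7/8
P2 indiff ⇒ p·8+(1-p)·3 = p·0+(1-p)·9 ⇒ p(8) = (1-p)(6) ⇒ p = 3/7

P1 mixes 3/7 on A; P2 mixes 7/8 on P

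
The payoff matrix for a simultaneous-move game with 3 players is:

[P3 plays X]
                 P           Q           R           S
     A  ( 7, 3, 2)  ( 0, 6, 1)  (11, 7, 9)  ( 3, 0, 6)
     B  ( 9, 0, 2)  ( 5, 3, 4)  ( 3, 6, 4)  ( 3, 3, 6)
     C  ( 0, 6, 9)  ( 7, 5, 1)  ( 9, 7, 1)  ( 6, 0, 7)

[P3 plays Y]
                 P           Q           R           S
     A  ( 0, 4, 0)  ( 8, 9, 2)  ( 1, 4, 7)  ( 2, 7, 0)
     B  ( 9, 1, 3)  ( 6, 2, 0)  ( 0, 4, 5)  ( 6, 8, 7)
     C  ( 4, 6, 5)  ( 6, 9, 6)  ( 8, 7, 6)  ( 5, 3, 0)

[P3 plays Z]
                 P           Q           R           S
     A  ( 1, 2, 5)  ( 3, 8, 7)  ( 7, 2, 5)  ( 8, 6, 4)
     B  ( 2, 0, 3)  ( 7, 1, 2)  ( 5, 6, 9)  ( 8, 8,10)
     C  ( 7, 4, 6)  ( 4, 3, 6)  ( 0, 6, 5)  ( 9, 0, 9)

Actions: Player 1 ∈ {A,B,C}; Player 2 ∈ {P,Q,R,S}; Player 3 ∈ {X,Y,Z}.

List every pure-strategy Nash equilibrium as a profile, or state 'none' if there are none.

(A,P,X): not NE [P1→B gives 9>7; P2→R gives 7>3; P3→Z gives 5>2]
(A,P,Y): not NE [P1→B gives 9>0; P2→Q gives 9>4; P3→Z gives 5>0]
(A,P,Z): not NE [P1→C gives 7>1; P2→Q gives 8>2]
(A,Q,X): not NE [P1→C gives 7>0; P2→R gives 7>6; P3→Z gives 7>1]
(A,Q,Y): not NE [P3→Z gives 7>2]
(A,Q,Z): not NE [P1→B gives 7>3]
(A,R,X): NE
(A,R,Y): not NE [P1→C gives 8>1; P2→Q gives 9>4; P3→X gives 9>7]
(A,R,Z): not NE [P2→Q gives 8>2; P3→X gives 9>5]
(A,S,X): not NE [P1→C gives 6>3; P2→R gives 7>0]
(A,S,Y): not NE [P1→B gives 6>2; P2→Q gives 9>7; P3→X gives 6>0]
(A,S,Z): not NE [P1→C gives 9>8; P2→Q gives 8>6; P3→X gives 6>4]
(B,P,X): not NE [P2→R gives 6>0; P3→Z gives 3>2]
(B,P,Y): not NE [P2→S gives 8>1]
(B,P,Z): not NE [P1→C gives 7>2; P2→S gives 8>0]
(B,Q,X): not NE [P1→C gives 7>5; P2→R gives 6>3]
(B,Q,Y): not NE [P1→A gives 8>6; P2→S gives 8>2; P3→X gives 4>0]
(B,Q,Z): not NE [P2→S gives 8>1; P3→X gives 4>2]
(B,R,X): not NE [P1→A gives 11>3; P3→Z gives 9>4]
(B,R,Y): not NE [P1→C gives 8>0; P2→S gives 8>4; P3→Z gives 9>5]
(B,R,Z): not NE [P1→A gives 7>5; P2→S gives 8>6]
(B,S,X): not NE [P1→C gives 6>3; P2→R gives 6>3; P3→Z gives 10>6]
(B,S,Y): not NE [P3→Z gives 10>7]
(B,S,Z): not NE [P1→C gives 9>8]
(C,P,X): not NE [P1→B gives 9>0; P2→R gives 7>6]
(C,P,Y): not NE [P1→B gives 9>4; P2→Q gives 9>6; P3→X gives 9>5]
(C,P,Z): not NE [P2→R gives 6>4; P3→X gives 9>6]
(C,Q,X): not NE [P2→R gives 7>5; P3→Z gives 6>1]
(C,Q,Y): not NE [P1→A gives 8>6]
(C,Q,Z): not NE [P1→B gives 7>4; P2→R gives 6>3]
(C,R,X): not NE [P1→A gives 11>9; P3→Y gives 6>1]
(C,R,Y): not NE [P2→Q gives 9>7]
(C,R,Z): not NE [P1→A gives 7>0; P3→Y gives 6>5]
(C,S,X): not NE [P2→R gives 7>0; P3→Z gives 9>7]
(C,S,Y): not NE [P1→B gives 6>5; P2→Q gives 9>3; P3→Z gives 9>0]
(C,S,Z): not NE [P2→R gives 6>0]

PSNE = {(A,R,X)}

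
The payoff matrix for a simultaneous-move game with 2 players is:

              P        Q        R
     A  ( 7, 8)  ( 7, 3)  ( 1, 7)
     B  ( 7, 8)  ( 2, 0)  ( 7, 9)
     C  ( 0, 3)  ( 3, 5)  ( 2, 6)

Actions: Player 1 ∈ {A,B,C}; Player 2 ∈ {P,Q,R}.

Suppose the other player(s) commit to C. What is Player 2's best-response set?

argmax u_2 = {R}

u_2(P vs C) = 3
u_2(Q vs C) = 5
u_2(R vs C) = 6
max payoff 6 at {R}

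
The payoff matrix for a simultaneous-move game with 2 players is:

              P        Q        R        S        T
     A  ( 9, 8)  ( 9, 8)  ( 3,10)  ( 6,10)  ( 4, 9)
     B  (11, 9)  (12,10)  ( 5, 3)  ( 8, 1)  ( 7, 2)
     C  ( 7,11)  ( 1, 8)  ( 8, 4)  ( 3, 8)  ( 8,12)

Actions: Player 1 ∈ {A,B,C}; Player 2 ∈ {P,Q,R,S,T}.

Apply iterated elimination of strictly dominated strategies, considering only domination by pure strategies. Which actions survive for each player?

IESDS → P1:{B,C} P2:{P,Q,T}

P1 drop A (B beats it: P:11>9 Q:12>9 R:5>3 S:8>6 T:7>4)
P2 drop R (P beats it: B:9>3 C:11>4)
P2 drop S (P beats it: B:9>1 C:11>8)
P1→{B,C} P2→{P,Q,T}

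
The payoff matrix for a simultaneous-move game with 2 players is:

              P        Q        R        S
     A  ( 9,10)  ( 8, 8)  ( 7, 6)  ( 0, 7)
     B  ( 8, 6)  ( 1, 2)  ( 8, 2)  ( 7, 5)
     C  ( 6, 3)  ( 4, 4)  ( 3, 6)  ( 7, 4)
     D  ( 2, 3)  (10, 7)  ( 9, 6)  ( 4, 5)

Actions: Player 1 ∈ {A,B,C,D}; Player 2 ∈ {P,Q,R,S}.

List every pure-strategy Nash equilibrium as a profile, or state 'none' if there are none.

PSNE = {(A,P), (D,Q)}

(A,P): NE
(A,Q): not NE [P1→D gives 10>8; P2→P gives 10>8]
(A,R): not NE [P1→D gives 9>7; P2→P gives 10>6]
(A,S): not NE [P1→C gives 7>0; P2→P gives 10>7]
(B,P): not NE [P1→A gives 9>8]
(B,Q): not NE [P1→D gives 10>1; P2→P gives 6>2]
(B,R): not NE [P1→D gives 9>8; P2→P gives 6>2]
(B,S): not NE [P2→P gives 6>5]
(C,P): not NE [P1→A gives 9>6; P2→R gives 6>3]
(C,Q): not NE [P1→D gives 10>4; P2→R gives 6>4]
(C,R): not NE [P1→D gives 9>3]
(C,S): not NE [P2→R gives 6>4]
(D,P): not NE [P1→A gives 9>2; P2→Q gives 7>3]
(D,Q): NE
(D,R): not NE [P2→Q gives 7>6]
(D,S): not NE [P1→C gives 7>4; P2→Q gives 7>5]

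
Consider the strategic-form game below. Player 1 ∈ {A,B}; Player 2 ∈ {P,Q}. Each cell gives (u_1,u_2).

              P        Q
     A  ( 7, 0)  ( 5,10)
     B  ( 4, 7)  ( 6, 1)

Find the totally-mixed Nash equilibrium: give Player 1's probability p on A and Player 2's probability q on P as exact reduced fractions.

P1 indiff ⇒ q·7+(1-q)·5 = q·4+(1-q)·6 ⇒ q(3) = (1-q)(1) ⇒ q = 1/4
P2 indiff ⇒ p·0+(1-p)·7 = p·10+(1-p)·1 ⇒ p(-10) = (1-p)(-6) ⇒ p = 3/8

p=3/8, q=1/4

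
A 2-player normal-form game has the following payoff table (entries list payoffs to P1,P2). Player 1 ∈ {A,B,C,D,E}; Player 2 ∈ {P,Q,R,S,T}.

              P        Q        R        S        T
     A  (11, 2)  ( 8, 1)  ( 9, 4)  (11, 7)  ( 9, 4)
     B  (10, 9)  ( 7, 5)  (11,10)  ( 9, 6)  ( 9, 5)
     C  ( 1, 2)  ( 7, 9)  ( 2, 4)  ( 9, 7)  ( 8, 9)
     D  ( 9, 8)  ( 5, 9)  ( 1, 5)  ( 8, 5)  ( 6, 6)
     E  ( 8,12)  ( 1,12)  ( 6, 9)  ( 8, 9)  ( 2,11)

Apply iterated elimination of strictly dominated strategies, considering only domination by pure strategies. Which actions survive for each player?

P1 drop C (A beats it: P:11>1 Q:8>7 R:9>2 S:11>9 T:9>8)
P1 drop D (A beats it: P:11>9 Q:8>5 R:9>1 S:11>8 T:9>6)
P1 drop E (A beats it: P:11>8 Q:8>1 R:9>6 S:11>8 T:9>2)
P2 drop P (R beats it: A:4>2 B:10>9)
P2 drop Q (R beats it: A:4>1 B:10>5)
P2 drop T (S beats it: A:7>4 B:6>5)
P1→{A,B} P2→{R,S}

Remaining: P1:{A,B} P2:{R,S}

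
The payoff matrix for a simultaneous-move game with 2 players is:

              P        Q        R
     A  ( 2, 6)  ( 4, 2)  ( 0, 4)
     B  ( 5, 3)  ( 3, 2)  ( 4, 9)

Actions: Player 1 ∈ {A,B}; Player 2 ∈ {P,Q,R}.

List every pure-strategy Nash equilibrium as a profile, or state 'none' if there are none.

(A,P): not NE [P1→B gives 5>2]
(A,Q): not NE [P2→P gives 6>2]
(A,R): not NE [P1→B gives 4>0; P2→P gives 6>4]
(B,P): not NE [P2→R gives 9>3]
(B,Q): not NE [P1→A gives 4>3; P2→R gives 9>2]
(B,R): NE

PSNE = {(B,R)}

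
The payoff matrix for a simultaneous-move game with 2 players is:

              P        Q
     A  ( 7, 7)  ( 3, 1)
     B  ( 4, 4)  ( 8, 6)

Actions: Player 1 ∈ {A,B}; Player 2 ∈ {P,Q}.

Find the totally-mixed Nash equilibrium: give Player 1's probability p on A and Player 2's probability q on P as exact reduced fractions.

(p,q) = (1/4, 5/8)

P1 indiff ⇒ q·7+(1-q)·3 = q·4+(1-q)·8 ⇒ q(3) = (1-q)(5) ⇒ q = 5/8
P2 indiff ⇒ p·7+(1-p)·4 = p·1+(1-p)·6 ⇒ p(6) = (1-p)(2) ⇒ p = 1/4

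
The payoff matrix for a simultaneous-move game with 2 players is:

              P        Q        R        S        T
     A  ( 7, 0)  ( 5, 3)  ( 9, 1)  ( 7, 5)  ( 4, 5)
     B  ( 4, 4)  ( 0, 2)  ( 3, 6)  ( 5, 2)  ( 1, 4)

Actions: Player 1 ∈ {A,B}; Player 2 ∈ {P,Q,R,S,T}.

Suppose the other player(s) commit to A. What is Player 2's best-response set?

u_2(P vs A) = 0
u_2(Q vs A) = 3
u_2(R vs A) = 1
u_2(S vs A) = 5
u_2(T vs A) = 5
max payoff 5 at {S,T}

BR_2 = {S,T}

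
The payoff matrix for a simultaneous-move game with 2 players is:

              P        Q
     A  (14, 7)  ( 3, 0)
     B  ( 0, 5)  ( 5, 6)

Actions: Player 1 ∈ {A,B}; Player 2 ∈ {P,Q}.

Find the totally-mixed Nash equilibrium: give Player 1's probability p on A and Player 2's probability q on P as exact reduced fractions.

P1 indiff ⇒ q·14+(1-q)·3 = q·0+(1-q)·5 ⇒ q(14) = (1-q)(2) ⇒ q = 1/8
P2 indiff ⇒ p·7+(1-p)·5 = p·0+(1-p)·6 ⇒ p(7) = (1-p)(1) ⇒ p = 1/8

p=1/8, q=1/8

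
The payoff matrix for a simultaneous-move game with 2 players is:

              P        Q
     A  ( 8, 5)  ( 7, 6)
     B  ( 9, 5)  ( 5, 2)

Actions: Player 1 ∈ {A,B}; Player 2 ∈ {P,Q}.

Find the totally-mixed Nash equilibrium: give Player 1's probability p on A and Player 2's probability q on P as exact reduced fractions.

P1 mixes 3/4 on A; P2 mixes 2/3 on P

P1 indiff ⇒ q·8+(1-q)·7 = q·9+(1-q)·5 ⇒ q(-1) = (1-q)(-2) ⇒ q = 2/3
P2 indiff ⇒ p·5+(1-p)·5 = p·6+(1-p)·2 ⇒ p(-1) = (1-p)(-3) ⇒ p = 3/4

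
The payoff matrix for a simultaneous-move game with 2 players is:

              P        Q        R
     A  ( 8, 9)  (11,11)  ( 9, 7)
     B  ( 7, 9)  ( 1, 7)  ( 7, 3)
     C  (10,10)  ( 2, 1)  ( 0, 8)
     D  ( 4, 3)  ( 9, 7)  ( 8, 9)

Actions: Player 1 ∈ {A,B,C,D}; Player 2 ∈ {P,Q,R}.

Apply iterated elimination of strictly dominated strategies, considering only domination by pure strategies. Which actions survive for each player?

Survivors P1:{A,C} P2:{P,Q}

P1 drop B (A beats it: P:8>7 Q:11>1 R:9>7)
P1 drop D (A beats it: P:8>4 Q:11>9 R:9>8)
P2 drop R (P beats it: A:9>7 C:10>8)
P1→{A,C} P2→{P,Q}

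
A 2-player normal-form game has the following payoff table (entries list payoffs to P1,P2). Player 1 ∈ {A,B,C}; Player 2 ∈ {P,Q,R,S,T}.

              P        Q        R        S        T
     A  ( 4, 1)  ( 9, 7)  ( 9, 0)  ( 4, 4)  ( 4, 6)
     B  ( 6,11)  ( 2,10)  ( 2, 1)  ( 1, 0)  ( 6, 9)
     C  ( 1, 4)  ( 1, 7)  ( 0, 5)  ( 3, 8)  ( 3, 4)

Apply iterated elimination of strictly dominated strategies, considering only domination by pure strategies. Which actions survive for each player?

Survivors P1:{A,B} P2:{P,Q}

P1 drop C (A beats it: P:4>1 Q:9>1 R:9>0 S:4>3 T:4>3)
P2 drop R (P beats it: A:1>0 B:11>1)
P2 drop S (Q beats it: A:7>4 B:10>0)
P2 drop T (Q beats it: A:7>6 B:10>9)
P1→{A,B} P2→{P,Q}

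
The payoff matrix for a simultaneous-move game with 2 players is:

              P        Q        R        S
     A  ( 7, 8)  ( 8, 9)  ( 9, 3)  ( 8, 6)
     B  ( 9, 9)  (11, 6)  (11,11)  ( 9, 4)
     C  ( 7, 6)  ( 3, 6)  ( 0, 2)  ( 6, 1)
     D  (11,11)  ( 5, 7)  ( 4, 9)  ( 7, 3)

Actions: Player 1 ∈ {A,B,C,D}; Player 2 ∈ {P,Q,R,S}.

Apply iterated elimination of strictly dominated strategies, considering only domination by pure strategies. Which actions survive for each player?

P1 drop A (B beats it: P:9>7 Q:11>8 R:11>9 S:9>8)
P1 drop C (B beats it: P:9>7 Q:11>3 R:11>0 S:9>6)
P2 drop Q (P beats it: B:9>6 D:11>7)
P2 drop S (P beats it: B:9>4 D:11>3)
P1→{B,D} P2→{P,R}

Remaining: P1:{B,D} P2:{P,R}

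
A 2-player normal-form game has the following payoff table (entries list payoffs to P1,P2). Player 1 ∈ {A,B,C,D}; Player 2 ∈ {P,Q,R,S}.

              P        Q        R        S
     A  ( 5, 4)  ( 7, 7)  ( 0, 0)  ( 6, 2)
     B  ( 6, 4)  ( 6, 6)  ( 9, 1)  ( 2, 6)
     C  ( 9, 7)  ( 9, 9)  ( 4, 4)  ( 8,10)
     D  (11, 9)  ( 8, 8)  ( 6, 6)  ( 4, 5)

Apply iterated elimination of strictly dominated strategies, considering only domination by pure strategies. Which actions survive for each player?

P1 drop A (C beats it: P:9>5 Q:9>7 R:4>0 S:8>6)
P2 drop R (P beats it: B:4>1 C:7>4 D:9>6)
P1 drop B (C beats it: P:9>6 Q:9>6 S:8>2)
P1→{C,D} P2→{P,Q,S}

Survivors P1:{C,D} P2:{P,Q,S}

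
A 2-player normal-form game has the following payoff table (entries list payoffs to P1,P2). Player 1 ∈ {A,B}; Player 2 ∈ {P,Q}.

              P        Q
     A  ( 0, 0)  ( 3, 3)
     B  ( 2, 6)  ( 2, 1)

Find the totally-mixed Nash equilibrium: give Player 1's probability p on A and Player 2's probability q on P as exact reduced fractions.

p=5/8, q=1/3

P1 indiff ⇒ q·0+(1-q)·3 = q·2+(1-q)·2 ⇒ q(-2) = (1-q)(-1) ⇒ q = 1/3
P2 indiff ⇒ p·0+(1-p)·6 = p·3+(1-p)·1 ⇒ p(-3) = (1-p)(-5) ⇒ p = 5/8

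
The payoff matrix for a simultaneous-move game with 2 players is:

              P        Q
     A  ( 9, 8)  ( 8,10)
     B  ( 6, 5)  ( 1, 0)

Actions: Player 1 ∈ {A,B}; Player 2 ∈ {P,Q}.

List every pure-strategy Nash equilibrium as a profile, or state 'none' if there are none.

(A,P): not NE [P2→Q gives 10>8]
(A,Q): NE
(B,P): not NE [P1→A gives 9>6]
(B,Q): not NE [P1→A gives 8>1; P2→P gives 5>0]

NE set: (A,Q)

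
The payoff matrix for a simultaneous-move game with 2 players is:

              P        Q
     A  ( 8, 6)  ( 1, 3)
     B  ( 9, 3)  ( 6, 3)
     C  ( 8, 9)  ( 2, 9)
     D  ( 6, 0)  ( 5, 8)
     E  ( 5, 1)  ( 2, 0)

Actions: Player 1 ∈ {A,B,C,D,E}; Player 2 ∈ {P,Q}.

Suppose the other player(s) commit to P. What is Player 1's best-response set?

u_1(A vs P) = 8
u_1(B vs P) = 9
u_1(C vs P) = 8
u_1(D vs P) = 6
u_1(E vs P) = 5
max payoff 9 at {B}

BR_1 = {B}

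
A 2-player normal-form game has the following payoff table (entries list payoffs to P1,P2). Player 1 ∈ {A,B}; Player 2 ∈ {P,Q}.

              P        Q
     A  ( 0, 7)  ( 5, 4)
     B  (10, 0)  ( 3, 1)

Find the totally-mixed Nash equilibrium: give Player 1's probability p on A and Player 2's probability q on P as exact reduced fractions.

P1 indiff ⇒ q·0+(1-q)·5 = q·10+(1-q)·3 ⇒ q(-10) = (1-q)(-2) ⇒ q = 1/6
P2 indiff ⇒ p·7+(1-p)·0 = p·4+(1-p)·1 ⇒ p(3) = (1-p)(1) ⇒ p = 1/4

P1 mixes 1/4 on A; P2 mixes 1/6 on P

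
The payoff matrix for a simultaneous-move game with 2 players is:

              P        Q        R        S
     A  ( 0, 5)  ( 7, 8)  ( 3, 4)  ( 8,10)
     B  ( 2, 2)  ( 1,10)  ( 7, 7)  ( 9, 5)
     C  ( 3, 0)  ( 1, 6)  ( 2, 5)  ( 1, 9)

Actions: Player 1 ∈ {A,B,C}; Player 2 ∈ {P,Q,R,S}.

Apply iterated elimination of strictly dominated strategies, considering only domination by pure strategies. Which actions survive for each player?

P2 drop P (Q beats it: A:8>5 B:10>2 C:6>0)
P1 drop C (A beats it: Q:7>1 R:3>2 S:8>1)
P2 drop R (Q beats it: A:8>4 B:10>7)
P1→{A,B} P2→{Q,S}

Remaining: P1:{A,B} P2:{Q,S}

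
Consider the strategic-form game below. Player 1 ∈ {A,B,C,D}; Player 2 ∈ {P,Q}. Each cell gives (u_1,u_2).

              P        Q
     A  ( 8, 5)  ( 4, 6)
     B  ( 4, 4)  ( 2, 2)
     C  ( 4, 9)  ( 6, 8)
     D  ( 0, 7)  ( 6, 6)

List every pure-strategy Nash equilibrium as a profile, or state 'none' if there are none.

(A,P): not NE [P2→Q gives 6>5]
(A,Q): not NE [P1→D gives 6>4]
(B,P): not NE [P1→A gives 8>4]
(B,Q): not NE [P1→D gives 6>2; P2→P gives 4>2]
(C,P): not NE [P1→A gives 8>4]
(C,Q): not NE [P2→P gives 9>8]
(D,P): not NE [P1→A gives 8>0]
(D,Q): not NE [P2→P gives 7>6]

No pure NE.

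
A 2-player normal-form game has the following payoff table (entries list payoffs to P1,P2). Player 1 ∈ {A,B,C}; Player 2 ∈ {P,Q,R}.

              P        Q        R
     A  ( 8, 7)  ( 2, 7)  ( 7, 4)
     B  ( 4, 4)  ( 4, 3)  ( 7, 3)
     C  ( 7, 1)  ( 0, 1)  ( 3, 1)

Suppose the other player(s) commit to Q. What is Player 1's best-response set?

P1 best: {B}

u_1(A vs Q) = 2
u_1(B vs Q) = 4
u_1(C vs Q) = 0
max payoff 4 at {B}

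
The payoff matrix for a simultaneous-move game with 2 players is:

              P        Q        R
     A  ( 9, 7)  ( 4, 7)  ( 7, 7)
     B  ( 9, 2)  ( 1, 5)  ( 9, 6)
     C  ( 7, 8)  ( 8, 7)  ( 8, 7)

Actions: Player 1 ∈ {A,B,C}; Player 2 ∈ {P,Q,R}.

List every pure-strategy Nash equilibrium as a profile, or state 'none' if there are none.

(A,P): NE
(A,Q): not NE [P1→C gives 8>4]
(A,R): not NE [P1→B gives 9>7]
(B,P): not NE [P2→R gives 6>2]
(B,Q): not NE [P1→C gives 8>1; P2→R gives 6>5]
(B,R): NE
(C,P): not NE [P1→B gives 9>7]
(C,Q): not NE [P2→P gives 8>7]
(C,R): not NE [P1→B gives 9>8; P2→P gives 8>7]

Nash profiles: (A,P), (B,R)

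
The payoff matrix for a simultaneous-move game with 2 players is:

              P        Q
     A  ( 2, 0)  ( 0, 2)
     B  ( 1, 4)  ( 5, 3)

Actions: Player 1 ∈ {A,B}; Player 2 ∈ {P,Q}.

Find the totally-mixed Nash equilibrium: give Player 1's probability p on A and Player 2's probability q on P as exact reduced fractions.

(p,q) = (1/3, 5/6)

P1 indiff ⇒ q·2+(1-q)·0 = q·1+(1-q)·5 ⇒ q(1) = (1-q)(5) ⇒ q = 5/6
P2 indiff ⇒ p·0+(1-p)·4 = p·2+(1-p)·3 ⇒ p(-2) = (1-p)(-1) ⇒ p = 1/3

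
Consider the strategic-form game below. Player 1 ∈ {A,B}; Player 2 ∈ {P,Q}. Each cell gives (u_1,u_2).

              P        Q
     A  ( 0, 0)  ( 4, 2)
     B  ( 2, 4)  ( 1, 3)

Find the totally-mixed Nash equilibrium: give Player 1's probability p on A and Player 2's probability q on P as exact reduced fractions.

P1 indiff ⇒ q·0+(1-q)·4 = q·2+(1-q)·1 ⇒ q(-2) = (1-q)(-3) ⇒ q = 3/5
P2 indiff ⇒ p·0+(1-p)·4 = p·2+(1-p)·3 ⇒ p(-2) = (1-p)(-1) ⇒ p = 1/3

(p,q) = (1/3, 3/5)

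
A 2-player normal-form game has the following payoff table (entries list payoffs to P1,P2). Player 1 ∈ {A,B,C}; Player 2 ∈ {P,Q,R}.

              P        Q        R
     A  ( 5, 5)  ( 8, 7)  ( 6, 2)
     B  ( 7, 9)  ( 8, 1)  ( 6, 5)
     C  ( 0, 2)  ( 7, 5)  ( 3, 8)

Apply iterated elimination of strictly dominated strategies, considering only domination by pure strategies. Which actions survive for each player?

P1 drop C (A beats it: P:5>0 Q:8>7 R:6>3)
P2 drop R (P beats it: A:5>2 B:9>5)
P1→{A,B} P2→{P,Q}

Survivors P1:{A,B} P2:{P,Q}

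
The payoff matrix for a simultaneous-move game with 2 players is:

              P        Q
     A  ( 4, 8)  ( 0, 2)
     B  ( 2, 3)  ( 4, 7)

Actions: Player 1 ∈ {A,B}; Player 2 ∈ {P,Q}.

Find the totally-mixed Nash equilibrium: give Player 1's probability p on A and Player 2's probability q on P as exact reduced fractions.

P1 mixes 2/5 on A; P2 mixes 2/3 on P

P1 indiff ⇒ q·4+(1-q)·0 = q·2+(1-q)·4 ⇒ q(2) = (1-q)(4) ⇒ q = 2/3
P2 indiff ⇒ p·8+(1-p)·3 = p·2+(1-p)·7 ⇒ p(6) = (1-p)(4) ⇒ p = 2/5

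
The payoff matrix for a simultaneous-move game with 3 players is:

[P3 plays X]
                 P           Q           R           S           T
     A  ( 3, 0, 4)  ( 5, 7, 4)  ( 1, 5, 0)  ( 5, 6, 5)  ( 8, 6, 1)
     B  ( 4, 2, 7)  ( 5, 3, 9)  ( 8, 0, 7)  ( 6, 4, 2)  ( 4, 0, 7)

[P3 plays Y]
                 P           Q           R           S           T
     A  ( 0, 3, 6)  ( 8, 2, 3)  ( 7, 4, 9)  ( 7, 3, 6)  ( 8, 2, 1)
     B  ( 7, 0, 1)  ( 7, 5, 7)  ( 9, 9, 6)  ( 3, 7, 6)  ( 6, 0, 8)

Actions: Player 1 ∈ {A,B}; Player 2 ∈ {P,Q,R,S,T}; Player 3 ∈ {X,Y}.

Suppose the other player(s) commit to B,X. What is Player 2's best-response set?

u_2(P vs B,X) = 2
u_2(Q vs B,X) = 3
u_2(R vs B,X) = 0
u_2(S vs B,X) = 4
u_2(T vs B,X) = 0
max payoff 4 at {S}

P2 best: {S}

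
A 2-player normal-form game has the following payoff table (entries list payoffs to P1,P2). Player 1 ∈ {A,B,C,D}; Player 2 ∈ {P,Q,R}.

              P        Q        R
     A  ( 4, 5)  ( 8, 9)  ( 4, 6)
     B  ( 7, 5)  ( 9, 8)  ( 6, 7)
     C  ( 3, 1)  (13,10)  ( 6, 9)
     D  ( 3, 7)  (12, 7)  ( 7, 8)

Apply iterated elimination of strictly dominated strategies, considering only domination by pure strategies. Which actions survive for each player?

P1 drop A (B beats it: P:7>4 Q:9>8 R:6>4)
P2 drop P (R beats it: B:7>5 C:9>1 D:8>7)
P1 drop B (D beats it: Q:12>9 R:7>6)
P1→{C,D} P2→{Q,R}

IESDS → P1:{C,D} P2:{Q,R}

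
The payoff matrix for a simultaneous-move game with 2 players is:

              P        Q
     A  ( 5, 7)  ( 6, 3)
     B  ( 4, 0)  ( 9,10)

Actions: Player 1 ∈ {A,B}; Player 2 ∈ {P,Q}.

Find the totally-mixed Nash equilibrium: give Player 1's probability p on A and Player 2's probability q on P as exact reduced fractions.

p=5/7, q=3/4

P1 indiff ⇒ q·5+(1-q)·6 = q·4+(1-q)·9 ⇒ q(1) = (1-q)(3) ⇒ q = 3/4
P2 indiff ⇒ p·7+(1-p)·0 = p·3+(1-p)·10 ⇒ p(4) = (1-p)(10) ⇒ p = 5/7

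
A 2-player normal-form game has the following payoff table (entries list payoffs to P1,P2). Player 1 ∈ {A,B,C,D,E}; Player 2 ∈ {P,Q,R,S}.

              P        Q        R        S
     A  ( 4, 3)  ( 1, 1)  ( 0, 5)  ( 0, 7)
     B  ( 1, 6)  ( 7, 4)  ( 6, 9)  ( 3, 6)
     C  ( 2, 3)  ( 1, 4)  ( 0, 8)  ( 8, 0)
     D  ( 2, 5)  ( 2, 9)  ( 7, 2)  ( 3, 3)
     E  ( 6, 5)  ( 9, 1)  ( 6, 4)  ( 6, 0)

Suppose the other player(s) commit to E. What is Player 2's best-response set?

u_2(P vs E) = 5
u_2(Q vs E) = 1
u_2(R vs E) = 4
u_2(S vs E) = 0
max payoff 5 at {P}

BR_2 = {P}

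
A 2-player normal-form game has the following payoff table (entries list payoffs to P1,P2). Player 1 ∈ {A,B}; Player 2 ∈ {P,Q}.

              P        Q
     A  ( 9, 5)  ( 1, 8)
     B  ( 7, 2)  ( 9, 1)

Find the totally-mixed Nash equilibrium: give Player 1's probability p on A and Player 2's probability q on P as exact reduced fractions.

(p,q) = (1/4, 4/5)

P1 indiff ⇒ q·9+(1-q)·1 = q·7+(1-q)·9 ⇒ q(2) = (1-q)(8) ⇒ q = 4/5
P2 indiff ⇒ p·5+(1-p)·2 = p·8+(1-p)·1 ⇒ p(-3) = (1-p)(-1) ⇒ p = 1/4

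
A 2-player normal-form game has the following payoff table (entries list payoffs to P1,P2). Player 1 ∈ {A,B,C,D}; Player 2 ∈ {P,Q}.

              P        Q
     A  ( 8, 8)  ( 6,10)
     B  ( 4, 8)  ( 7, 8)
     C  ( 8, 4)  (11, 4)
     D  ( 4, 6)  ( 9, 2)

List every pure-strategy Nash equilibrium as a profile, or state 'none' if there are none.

(A,P): not NE [P2→Q gives 10>8]
(A,Q): not NE [P1→C gives 11>6]
(B,P): not NE [P1→C gives 8>4]
(B,Q): not NE [P1→C gives 11>7]
(C,P): NE
(C,Q): NE
(D,P): not NE [P1→C gives 8>4]
(D,Q): not NE [P1→C gives 11>9; P2→P gives 6>2]

NE set: (C,P), (C,Q)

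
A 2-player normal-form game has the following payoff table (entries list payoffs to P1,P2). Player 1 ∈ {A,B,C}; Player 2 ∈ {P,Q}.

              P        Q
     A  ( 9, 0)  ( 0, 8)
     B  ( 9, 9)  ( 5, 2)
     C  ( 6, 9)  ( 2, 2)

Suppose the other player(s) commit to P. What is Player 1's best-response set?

u_1(A vs P) = 9
u_1(B vs P) = 9
u_1(C vs P) = 6
max payoff 9 at {A,B}

argmax u_1 = {A,B}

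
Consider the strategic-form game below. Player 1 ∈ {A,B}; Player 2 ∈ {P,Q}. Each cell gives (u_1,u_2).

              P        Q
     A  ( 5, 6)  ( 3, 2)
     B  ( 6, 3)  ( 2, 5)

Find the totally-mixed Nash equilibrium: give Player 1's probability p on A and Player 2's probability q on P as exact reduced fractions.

p=1/3, q=1/2

P1 indiff ⇒ q·5+(1-q)·3 = q·6+(1-q)·2 ⇒ q(-1) = (1-q)(-1) ⇒ q = 1/2
P2 indiff ⇒ p·6+(1-p)·3 = p·2+(1-p)·5 ⇒ p(4) = (1-p)(2) ⇒ p = 1/3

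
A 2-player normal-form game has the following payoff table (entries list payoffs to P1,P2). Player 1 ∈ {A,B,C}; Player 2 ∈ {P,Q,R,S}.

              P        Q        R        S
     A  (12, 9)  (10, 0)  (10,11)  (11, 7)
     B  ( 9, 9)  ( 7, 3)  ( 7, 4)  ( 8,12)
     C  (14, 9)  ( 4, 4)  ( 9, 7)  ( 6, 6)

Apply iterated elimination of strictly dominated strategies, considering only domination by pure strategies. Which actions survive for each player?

Remaining: P1:{A,C} P2:{P,R}

P1 drop B (A beats it: P:12>9 Q:10>7 R:10>7 S:11>8)
P2 drop Q (P beats it: A:9>0 C:9>4)
P2 drop S (P beats it: A:9>7 C:9>6)
P1→{A,C} P2→{P,R}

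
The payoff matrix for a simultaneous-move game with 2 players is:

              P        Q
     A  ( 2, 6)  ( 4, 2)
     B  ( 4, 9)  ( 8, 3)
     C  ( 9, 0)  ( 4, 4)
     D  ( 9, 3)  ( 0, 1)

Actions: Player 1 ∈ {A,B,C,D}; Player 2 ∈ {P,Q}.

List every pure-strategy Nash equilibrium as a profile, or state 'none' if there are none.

NE set: (D,P)

(A,P): not NE [P1→D gives 9>2]
(A,Q): not NE [P1→B gives 8>4; P2→P gives 6>2]
(B,P): not NE [P1→D gives 9>4]
(B,Q): not NE [P2→P gives 9>3]
(C,P): not NE [P2→Q gives 4>0]
(C,Q): not NE [P1→B gives 8>4]
(D,P): NE
(D,Q): not NE [P1→B gives 8>0; P2→P gives 3>1]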